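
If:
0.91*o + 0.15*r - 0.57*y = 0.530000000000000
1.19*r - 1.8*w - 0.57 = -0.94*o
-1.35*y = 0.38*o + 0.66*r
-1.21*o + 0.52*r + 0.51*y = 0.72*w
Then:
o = -0.02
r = 1.29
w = 0.52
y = -0.62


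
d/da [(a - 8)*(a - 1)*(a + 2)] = 3*a^2 - 14*a - 10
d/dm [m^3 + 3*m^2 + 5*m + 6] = 3*m^2 + 6*m + 5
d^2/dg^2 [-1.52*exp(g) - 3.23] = -1.52*exp(g)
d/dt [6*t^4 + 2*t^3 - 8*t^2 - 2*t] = 24*t^3 + 6*t^2 - 16*t - 2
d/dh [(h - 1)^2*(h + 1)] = (h - 1)*(3*h + 1)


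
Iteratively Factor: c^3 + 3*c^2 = (c)*(c^2 + 3*c) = c*(c + 3)*(c)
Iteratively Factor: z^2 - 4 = (z - 2)*(z + 2)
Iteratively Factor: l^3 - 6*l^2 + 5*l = (l)*(l^2 - 6*l + 5) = l*(l - 1)*(l - 5)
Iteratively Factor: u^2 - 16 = (u - 4)*(u + 4)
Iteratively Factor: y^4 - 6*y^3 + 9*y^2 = (y)*(y^3 - 6*y^2 + 9*y) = y*(y - 3)*(y^2 - 3*y) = y*(y - 3)^2*(y)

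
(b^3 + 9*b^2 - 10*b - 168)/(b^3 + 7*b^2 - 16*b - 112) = (b + 6)/(b + 4)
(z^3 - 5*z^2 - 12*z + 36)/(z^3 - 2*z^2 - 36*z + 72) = (z + 3)/(z + 6)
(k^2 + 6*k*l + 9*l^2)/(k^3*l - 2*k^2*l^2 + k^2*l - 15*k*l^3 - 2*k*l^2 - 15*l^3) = (k + 3*l)/(l*(k^2 - 5*k*l + k - 5*l))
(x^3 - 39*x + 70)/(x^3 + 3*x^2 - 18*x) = (x^3 - 39*x + 70)/(x*(x^2 + 3*x - 18))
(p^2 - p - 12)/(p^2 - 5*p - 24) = (p - 4)/(p - 8)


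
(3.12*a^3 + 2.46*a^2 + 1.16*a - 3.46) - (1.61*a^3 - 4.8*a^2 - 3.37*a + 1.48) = 1.51*a^3 + 7.26*a^2 + 4.53*a - 4.94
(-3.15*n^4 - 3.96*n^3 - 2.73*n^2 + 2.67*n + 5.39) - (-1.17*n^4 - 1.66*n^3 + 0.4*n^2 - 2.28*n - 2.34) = -1.98*n^4 - 2.3*n^3 - 3.13*n^2 + 4.95*n + 7.73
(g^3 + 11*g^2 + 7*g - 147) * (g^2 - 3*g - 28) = g^5 + 8*g^4 - 54*g^3 - 476*g^2 + 245*g + 4116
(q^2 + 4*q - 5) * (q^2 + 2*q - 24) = q^4 + 6*q^3 - 21*q^2 - 106*q + 120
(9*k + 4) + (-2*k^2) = -2*k^2 + 9*k + 4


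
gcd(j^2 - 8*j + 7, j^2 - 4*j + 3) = j - 1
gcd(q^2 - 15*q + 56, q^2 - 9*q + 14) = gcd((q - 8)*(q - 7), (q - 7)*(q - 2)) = q - 7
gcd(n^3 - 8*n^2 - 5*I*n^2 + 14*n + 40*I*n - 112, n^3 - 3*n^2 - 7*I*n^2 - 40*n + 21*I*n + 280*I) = n^2 + n*(-8 - 7*I) + 56*I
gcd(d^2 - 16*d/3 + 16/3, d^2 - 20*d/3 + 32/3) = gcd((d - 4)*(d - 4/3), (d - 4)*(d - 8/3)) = d - 4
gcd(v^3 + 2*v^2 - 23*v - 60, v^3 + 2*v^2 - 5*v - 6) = v + 3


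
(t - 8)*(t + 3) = t^2 - 5*t - 24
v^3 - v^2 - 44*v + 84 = (v - 6)*(v - 2)*(v + 7)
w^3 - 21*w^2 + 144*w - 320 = (w - 8)^2*(w - 5)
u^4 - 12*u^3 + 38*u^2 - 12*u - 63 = (u - 7)*(u - 3)^2*(u + 1)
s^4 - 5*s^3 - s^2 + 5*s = s*(s - 5)*(s - 1)*(s + 1)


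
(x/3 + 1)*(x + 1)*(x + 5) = x^3/3 + 3*x^2 + 23*x/3 + 5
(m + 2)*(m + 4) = m^2 + 6*m + 8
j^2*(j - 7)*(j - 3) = j^4 - 10*j^3 + 21*j^2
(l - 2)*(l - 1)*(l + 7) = l^3 + 4*l^2 - 19*l + 14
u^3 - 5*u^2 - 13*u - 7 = (u - 7)*(u + 1)^2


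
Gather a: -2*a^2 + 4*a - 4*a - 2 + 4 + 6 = 8 - 2*a^2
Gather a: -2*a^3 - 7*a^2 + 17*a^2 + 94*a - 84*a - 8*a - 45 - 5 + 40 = -2*a^3 + 10*a^2 + 2*a - 10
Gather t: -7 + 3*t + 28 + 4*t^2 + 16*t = 4*t^2 + 19*t + 21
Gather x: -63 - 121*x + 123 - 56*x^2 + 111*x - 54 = -56*x^2 - 10*x + 6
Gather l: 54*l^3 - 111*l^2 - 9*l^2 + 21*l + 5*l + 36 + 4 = 54*l^3 - 120*l^2 + 26*l + 40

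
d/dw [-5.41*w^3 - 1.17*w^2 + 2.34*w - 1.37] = -16.23*w^2 - 2.34*w + 2.34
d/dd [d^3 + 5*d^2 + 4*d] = 3*d^2 + 10*d + 4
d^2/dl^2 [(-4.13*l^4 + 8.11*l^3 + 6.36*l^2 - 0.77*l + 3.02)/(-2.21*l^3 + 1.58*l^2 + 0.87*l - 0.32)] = (1.13686837721616e-13*l^8 + 2.27373675443232e-13*l^7 - 82.260982*l^6 - 54.4558679999999*l^5 - 191.450214*l^4 + 217.108768*l^3 - 17.60178*l^2 - 14.7402*l - 8.499292)/(10.793861*l^9 - 23.150634*l^8 + 3.803631*l^7 + 18.97162*l^6 - 8.201613*l^5 - 4.882746*l^4 + 2.659641*l^3 + 0.241248*l^2 - 0.267264*l + 0.032768)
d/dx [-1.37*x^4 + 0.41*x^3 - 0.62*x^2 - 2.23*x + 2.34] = -5.48*x^3 + 1.23*x^2 - 1.24*x - 2.23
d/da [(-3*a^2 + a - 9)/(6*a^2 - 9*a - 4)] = (21*a^2 + 132*a - 85)/(36*a^4 - 108*a^3 + 33*a^2 + 72*a + 16)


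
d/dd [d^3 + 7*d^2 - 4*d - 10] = 3*d^2 + 14*d - 4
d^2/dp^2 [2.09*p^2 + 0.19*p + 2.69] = 4.18000000000000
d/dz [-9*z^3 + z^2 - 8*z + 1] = -27*z^2 + 2*z - 8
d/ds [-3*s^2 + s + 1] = 1 - 6*s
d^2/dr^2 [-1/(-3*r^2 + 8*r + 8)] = 2*(9*r^2 - 24*r - 4*(3*r - 4)^2 - 24)/(-3*r^2 + 8*r + 8)^3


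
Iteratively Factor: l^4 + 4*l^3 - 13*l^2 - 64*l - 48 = (l + 1)*(l^3 + 3*l^2 - 16*l - 48) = (l + 1)*(l + 4)*(l^2 - l - 12) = (l + 1)*(l + 3)*(l + 4)*(l - 4)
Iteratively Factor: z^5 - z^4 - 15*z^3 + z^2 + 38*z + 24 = (z + 1)*(z^4 - 2*z^3 - 13*z^2 + 14*z + 24) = (z + 1)*(z + 3)*(z^3 - 5*z^2 + 2*z + 8) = (z + 1)^2*(z + 3)*(z^2 - 6*z + 8) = (z - 2)*(z + 1)^2*(z + 3)*(z - 4)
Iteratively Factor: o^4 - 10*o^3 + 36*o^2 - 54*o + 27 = (o - 3)*(o^3 - 7*o^2 + 15*o - 9) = (o - 3)*(o - 1)*(o^2 - 6*o + 9) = (o - 3)^2*(o - 1)*(o - 3)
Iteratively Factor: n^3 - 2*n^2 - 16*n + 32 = (n - 4)*(n^2 + 2*n - 8) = (n - 4)*(n + 4)*(n - 2)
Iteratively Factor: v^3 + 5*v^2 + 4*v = (v)*(v^2 + 5*v + 4) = v*(v + 4)*(v + 1)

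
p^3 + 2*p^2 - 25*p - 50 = (p - 5)*(p + 2)*(p + 5)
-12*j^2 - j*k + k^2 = (-4*j + k)*(3*j + k)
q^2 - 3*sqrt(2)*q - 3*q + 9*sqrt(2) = (q - 3)*(q - 3*sqrt(2))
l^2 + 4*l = l*(l + 4)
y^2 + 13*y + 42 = (y + 6)*(y + 7)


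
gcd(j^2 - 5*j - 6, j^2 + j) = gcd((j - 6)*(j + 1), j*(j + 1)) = j + 1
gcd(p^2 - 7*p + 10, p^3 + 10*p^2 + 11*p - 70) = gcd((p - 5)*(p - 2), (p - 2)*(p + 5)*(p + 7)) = p - 2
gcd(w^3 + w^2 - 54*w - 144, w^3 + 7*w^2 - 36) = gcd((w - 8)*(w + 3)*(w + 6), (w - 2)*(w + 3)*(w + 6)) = w^2 + 9*w + 18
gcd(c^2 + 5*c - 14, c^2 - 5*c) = 1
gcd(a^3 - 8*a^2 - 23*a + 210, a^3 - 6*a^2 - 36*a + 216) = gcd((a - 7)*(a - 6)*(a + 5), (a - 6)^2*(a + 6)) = a - 6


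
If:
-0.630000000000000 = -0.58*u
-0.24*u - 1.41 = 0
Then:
No Solution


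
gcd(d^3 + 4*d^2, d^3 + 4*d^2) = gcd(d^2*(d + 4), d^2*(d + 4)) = d^3 + 4*d^2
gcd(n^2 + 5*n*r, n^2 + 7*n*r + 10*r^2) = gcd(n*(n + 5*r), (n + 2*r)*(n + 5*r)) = n + 5*r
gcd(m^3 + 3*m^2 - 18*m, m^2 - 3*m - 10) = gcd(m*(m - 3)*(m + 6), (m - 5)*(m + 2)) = 1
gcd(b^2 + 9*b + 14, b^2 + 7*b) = b + 7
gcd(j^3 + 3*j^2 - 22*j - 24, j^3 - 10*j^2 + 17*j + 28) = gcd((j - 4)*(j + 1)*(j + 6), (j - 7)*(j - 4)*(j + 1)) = j^2 - 3*j - 4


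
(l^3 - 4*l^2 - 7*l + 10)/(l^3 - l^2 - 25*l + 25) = (l + 2)/(l + 5)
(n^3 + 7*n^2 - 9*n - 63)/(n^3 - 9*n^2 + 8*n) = (n^3 + 7*n^2 - 9*n - 63)/(n*(n^2 - 9*n + 8))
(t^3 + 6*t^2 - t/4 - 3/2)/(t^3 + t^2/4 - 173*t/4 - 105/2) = (4*t^2 - 1)/(4*t^2 - 23*t - 35)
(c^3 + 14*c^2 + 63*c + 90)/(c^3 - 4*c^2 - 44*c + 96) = (c^2 + 8*c + 15)/(c^2 - 10*c + 16)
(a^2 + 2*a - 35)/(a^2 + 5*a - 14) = (a - 5)/(a - 2)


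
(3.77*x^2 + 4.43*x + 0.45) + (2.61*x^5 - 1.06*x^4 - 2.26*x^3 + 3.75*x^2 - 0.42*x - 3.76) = 2.61*x^5 - 1.06*x^4 - 2.26*x^3 + 7.52*x^2 + 4.01*x - 3.31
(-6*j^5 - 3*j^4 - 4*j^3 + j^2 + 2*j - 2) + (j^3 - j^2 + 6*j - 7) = -6*j^5 - 3*j^4 - 3*j^3 + 8*j - 9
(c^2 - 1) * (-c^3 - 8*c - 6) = -c^5 - 7*c^3 - 6*c^2 + 8*c + 6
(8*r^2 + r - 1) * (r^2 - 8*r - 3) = 8*r^4 - 63*r^3 - 33*r^2 + 5*r + 3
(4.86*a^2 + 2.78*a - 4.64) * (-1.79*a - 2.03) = -8.6994*a^3 - 14.842*a^2 + 2.6622*a + 9.4192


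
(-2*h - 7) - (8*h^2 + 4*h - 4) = -8*h^2 - 6*h - 3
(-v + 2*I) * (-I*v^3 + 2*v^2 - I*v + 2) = I*v^4 + 5*I*v^2 + 4*I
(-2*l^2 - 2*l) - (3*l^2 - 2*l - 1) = 1 - 5*l^2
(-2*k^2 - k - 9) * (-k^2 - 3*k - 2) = 2*k^4 + 7*k^3 + 16*k^2 + 29*k + 18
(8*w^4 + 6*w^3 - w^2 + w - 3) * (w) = 8*w^5 + 6*w^4 - w^3 + w^2 - 3*w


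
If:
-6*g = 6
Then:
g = -1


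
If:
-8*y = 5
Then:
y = -5/8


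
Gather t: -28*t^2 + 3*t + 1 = -28*t^2 + 3*t + 1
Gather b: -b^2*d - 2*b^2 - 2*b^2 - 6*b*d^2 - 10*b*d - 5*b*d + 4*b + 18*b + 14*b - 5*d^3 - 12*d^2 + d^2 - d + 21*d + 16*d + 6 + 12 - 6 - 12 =b^2*(-d - 4) + b*(-6*d^2 - 15*d + 36) - 5*d^3 - 11*d^2 + 36*d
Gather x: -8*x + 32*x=24*x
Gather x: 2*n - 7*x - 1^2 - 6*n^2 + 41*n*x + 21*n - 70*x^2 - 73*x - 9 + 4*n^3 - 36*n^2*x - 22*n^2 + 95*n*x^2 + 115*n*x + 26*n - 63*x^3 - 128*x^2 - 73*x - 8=4*n^3 - 28*n^2 + 49*n - 63*x^3 + x^2*(95*n - 198) + x*(-36*n^2 + 156*n - 153) - 18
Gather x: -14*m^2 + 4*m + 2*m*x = -14*m^2 + 2*m*x + 4*m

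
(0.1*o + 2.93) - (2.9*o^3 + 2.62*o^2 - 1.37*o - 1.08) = -2.9*o^3 - 2.62*o^2 + 1.47*o + 4.01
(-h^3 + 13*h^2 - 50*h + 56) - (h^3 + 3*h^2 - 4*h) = -2*h^3 + 10*h^2 - 46*h + 56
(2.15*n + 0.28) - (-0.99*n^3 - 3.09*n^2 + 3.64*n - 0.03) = 0.99*n^3 + 3.09*n^2 - 1.49*n + 0.31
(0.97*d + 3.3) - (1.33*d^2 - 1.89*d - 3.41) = -1.33*d^2 + 2.86*d + 6.71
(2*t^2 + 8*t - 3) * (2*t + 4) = 4*t^3 + 24*t^2 + 26*t - 12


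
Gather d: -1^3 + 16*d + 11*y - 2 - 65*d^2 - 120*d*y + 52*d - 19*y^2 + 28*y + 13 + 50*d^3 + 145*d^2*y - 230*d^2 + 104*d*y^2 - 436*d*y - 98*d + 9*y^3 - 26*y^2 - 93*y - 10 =50*d^3 + d^2*(145*y - 295) + d*(104*y^2 - 556*y - 30) + 9*y^3 - 45*y^2 - 54*y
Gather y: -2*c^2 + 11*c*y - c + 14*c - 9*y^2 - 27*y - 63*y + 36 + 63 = -2*c^2 + 13*c - 9*y^2 + y*(11*c - 90) + 99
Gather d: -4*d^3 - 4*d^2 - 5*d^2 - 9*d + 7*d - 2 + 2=-4*d^3 - 9*d^2 - 2*d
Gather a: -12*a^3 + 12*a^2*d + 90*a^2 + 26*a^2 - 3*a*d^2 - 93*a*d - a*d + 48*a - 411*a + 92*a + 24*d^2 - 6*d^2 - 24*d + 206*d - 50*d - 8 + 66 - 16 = -12*a^3 + a^2*(12*d + 116) + a*(-3*d^2 - 94*d - 271) + 18*d^2 + 132*d + 42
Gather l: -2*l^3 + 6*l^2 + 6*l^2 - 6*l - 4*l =-2*l^3 + 12*l^2 - 10*l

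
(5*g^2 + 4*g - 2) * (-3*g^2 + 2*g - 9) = -15*g^4 - 2*g^3 - 31*g^2 - 40*g + 18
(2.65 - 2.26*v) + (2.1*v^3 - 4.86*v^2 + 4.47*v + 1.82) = 2.1*v^3 - 4.86*v^2 + 2.21*v + 4.47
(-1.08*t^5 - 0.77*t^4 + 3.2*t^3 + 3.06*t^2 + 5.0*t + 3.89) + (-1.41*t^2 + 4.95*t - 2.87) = -1.08*t^5 - 0.77*t^4 + 3.2*t^3 + 1.65*t^2 + 9.95*t + 1.02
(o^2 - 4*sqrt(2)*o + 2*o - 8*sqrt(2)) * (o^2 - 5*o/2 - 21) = o^4 - 4*sqrt(2)*o^3 - o^3/2 - 26*o^2 + 2*sqrt(2)*o^2 - 42*o + 104*sqrt(2)*o + 168*sqrt(2)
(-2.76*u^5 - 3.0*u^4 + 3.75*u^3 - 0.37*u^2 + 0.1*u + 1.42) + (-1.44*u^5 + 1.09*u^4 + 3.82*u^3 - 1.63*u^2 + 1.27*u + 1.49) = -4.2*u^5 - 1.91*u^4 + 7.57*u^3 - 2.0*u^2 + 1.37*u + 2.91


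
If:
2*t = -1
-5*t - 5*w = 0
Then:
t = -1/2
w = 1/2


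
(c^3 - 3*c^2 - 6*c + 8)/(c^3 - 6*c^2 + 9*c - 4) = (c + 2)/(c - 1)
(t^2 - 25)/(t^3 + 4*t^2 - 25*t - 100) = 1/(t + 4)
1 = 1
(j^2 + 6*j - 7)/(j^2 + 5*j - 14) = (j - 1)/(j - 2)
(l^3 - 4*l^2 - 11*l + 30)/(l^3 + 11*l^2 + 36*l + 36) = (l^2 - 7*l + 10)/(l^2 + 8*l + 12)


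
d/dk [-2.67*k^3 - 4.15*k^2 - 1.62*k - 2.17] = -8.01*k^2 - 8.3*k - 1.62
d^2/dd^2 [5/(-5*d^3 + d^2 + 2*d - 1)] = 10*((15*d - 1)*(5*d^3 - d^2 - 2*d + 1) - (-15*d^2 + 2*d + 2)^2)/(5*d^3 - d^2 - 2*d + 1)^3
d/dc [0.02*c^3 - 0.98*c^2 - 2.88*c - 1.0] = 0.06*c^2 - 1.96*c - 2.88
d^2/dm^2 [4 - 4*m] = 0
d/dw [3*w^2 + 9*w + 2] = 6*w + 9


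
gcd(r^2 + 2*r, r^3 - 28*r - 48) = r + 2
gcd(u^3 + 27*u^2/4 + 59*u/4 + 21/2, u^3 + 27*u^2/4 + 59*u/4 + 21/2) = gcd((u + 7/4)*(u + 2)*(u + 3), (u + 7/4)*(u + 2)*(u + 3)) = u^3 + 27*u^2/4 + 59*u/4 + 21/2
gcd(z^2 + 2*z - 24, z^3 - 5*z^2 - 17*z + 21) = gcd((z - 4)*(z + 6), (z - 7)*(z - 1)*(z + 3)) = 1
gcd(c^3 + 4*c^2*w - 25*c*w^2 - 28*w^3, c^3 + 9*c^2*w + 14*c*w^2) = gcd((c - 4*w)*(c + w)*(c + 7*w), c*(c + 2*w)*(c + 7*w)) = c + 7*w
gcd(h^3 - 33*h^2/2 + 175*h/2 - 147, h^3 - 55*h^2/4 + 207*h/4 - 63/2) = h^2 - 13*h + 42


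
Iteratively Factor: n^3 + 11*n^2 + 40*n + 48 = (n + 3)*(n^2 + 8*n + 16) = (n + 3)*(n + 4)*(n + 4)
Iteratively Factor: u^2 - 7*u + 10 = (u - 5)*(u - 2)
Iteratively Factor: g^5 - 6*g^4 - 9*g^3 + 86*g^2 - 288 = (g + 3)*(g^4 - 9*g^3 + 18*g^2 + 32*g - 96) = (g - 4)*(g + 3)*(g^3 - 5*g^2 - 2*g + 24) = (g - 4)^2*(g + 3)*(g^2 - g - 6) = (g - 4)^2*(g + 2)*(g + 3)*(g - 3)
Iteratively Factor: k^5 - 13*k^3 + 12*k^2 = (k - 1)*(k^4 + k^3 - 12*k^2) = (k - 1)*(k + 4)*(k^3 - 3*k^2) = k*(k - 1)*(k + 4)*(k^2 - 3*k) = k*(k - 3)*(k - 1)*(k + 4)*(k)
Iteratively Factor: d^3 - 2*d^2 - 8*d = (d)*(d^2 - 2*d - 8) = d*(d + 2)*(d - 4)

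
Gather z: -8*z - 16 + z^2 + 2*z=z^2 - 6*z - 16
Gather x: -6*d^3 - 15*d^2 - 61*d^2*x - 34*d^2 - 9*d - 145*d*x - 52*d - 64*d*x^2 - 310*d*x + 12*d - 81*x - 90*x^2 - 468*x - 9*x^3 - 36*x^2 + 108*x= -6*d^3 - 49*d^2 - 49*d - 9*x^3 + x^2*(-64*d - 126) + x*(-61*d^2 - 455*d - 441)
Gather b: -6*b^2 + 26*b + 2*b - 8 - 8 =-6*b^2 + 28*b - 16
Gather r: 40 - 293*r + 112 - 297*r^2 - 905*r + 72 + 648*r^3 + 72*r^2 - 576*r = 648*r^3 - 225*r^2 - 1774*r + 224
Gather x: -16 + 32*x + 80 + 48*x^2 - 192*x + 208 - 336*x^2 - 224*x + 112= -288*x^2 - 384*x + 384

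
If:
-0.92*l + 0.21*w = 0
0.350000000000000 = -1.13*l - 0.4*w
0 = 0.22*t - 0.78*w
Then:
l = -0.12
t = -1.89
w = -0.53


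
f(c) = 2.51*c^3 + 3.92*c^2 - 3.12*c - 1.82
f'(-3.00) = 41.13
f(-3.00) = -24.95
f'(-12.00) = 987.12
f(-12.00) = -3737.18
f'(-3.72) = 71.92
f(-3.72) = -65.18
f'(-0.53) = -5.16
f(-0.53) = 0.56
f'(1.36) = 21.47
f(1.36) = 7.50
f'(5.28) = 248.20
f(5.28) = 460.46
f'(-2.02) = 11.77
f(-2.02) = -0.21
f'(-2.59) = 27.09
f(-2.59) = -11.05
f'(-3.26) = 51.35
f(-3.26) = -36.95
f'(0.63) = 4.81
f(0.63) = -1.60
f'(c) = 7.53*c^2 + 7.84*c - 3.12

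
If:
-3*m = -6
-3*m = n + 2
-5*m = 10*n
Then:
No Solution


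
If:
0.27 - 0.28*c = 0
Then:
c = 0.96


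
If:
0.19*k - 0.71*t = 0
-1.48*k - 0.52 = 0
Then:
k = -0.35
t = -0.09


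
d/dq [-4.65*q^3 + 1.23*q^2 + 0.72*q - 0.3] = -13.95*q^2 + 2.46*q + 0.72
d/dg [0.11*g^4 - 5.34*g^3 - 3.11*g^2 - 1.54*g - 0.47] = 0.44*g^3 - 16.02*g^2 - 6.22*g - 1.54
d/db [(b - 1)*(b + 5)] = 2*b + 4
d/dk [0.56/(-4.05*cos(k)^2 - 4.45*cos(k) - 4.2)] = -(4.536*cos(k) + 2.492)*sin(k)/(4.05*cos(k)^2 + 4.45*cos(k) + 4.2)^2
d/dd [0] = 0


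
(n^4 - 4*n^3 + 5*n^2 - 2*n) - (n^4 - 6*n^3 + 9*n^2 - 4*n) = 2*n^3 - 4*n^2 + 2*n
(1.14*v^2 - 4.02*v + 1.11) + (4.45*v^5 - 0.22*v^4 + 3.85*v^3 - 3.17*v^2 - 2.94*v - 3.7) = 4.45*v^5 - 0.22*v^4 + 3.85*v^3 - 2.03*v^2 - 6.96*v - 2.59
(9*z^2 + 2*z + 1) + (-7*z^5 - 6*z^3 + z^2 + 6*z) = -7*z^5 - 6*z^3 + 10*z^2 + 8*z + 1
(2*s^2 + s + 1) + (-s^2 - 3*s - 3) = s^2 - 2*s - 2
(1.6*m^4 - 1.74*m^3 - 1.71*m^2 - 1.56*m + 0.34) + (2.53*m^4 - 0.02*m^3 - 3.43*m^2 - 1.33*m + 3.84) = 4.13*m^4 - 1.76*m^3 - 5.14*m^2 - 2.89*m + 4.18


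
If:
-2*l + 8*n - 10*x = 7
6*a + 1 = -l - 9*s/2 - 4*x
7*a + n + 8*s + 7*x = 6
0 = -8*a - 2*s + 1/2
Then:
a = 29*x/88 - 117/704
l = -x/22 - 725/176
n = 109*x/88 - 109/704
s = 161/176 - 29*x/22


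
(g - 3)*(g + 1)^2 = g^3 - g^2 - 5*g - 3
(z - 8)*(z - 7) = z^2 - 15*z + 56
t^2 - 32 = (t - 4*sqrt(2))*(t + 4*sqrt(2))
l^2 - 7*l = l*(l - 7)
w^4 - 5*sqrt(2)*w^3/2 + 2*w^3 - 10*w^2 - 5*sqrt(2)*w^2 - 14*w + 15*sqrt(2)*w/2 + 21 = (w - 1)*(w + 3)*(w - 7*sqrt(2)/2)*(w + sqrt(2))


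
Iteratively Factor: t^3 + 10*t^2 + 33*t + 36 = (t + 4)*(t^2 + 6*t + 9) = (t + 3)*(t + 4)*(t + 3)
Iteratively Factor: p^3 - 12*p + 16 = (p - 2)*(p^2 + 2*p - 8) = (p - 2)^2*(p + 4)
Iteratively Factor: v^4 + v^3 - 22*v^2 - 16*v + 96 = (v + 4)*(v^3 - 3*v^2 - 10*v + 24) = (v - 4)*(v + 4)*(v^2 + v - 6) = (v - 4)*(v + 3)*(v + 4)*(v - 2)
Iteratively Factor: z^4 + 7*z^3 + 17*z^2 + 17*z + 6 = (z + 3)*(z^3 + 4*z^2 + 5*z + 2) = (z + 2)*(z + 3)*(z^2 + 2*z + 1) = (z + 1)*(z + 2)*(z + 3)*(z + 1)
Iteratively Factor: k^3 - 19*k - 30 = (k + 2)*(k^2 - 2*k - 15) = (k - 5)*(k + 2)*(k + 3)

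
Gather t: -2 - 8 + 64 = 54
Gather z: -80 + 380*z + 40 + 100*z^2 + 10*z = 100*z^2 + 390*z - 40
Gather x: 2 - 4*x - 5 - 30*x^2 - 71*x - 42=-30*x^2 - 75*x - 45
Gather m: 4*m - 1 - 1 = 4*m - 2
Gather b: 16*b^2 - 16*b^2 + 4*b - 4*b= 0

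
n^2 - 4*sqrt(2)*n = n*(n - 4*sqrt(2))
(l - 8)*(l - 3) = l^2 - 11*l + 24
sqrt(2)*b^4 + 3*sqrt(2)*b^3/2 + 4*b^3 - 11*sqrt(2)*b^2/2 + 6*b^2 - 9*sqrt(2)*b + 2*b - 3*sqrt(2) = (b + 1/2)*(b - sqrt(2))*(b + 3*sqrt(2))*(sqrt(2)*b + sqrt(2))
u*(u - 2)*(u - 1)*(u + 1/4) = u^4 - 11*u^3/4 + 5*u^2/4 + u/2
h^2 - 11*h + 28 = (h - 7)*(h - 4)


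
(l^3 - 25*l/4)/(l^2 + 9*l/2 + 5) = l*(2*l - 5)/(2*(l + 2))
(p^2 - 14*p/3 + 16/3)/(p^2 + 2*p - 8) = (p - 8/3)/(p + 4)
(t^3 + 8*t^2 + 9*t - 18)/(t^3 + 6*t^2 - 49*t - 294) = (t^2 + 2*t - 3)/(t^2 - 49)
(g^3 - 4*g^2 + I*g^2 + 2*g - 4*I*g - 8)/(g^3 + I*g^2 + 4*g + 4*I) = (g^2 - g*(4 + I) + 4*I)/(g^2 - I*g + 2)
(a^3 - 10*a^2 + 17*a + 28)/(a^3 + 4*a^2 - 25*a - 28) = (a - 7)/(a + 7)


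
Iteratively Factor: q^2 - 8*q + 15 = (q - 3)*(q - 5)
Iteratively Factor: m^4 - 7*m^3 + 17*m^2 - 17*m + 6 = (m - 1)*(m^3 - 6*m^2 + 11*m - 6) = (m - 3)*(m - 1)*(m^2 - 3*m + 2) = (m - 3)*(m - 1)^2*(m - 2)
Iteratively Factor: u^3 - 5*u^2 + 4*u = (u - 1)*(u^2 - 4*u) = (u - 4)*(u - 1)*(u)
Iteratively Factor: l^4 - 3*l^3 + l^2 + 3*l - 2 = (l + 1)*(l^3 - 4*l^2 + 5*l - 2) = (l - 1)*(l + 1)*(l^2 - 3*l + 2) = (l - 1)^2*(l + 1)*(l - 2)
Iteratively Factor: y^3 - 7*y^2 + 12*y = (y - 3)*(y^2 - 4*y) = (y - 4)*(y - 3)*(y)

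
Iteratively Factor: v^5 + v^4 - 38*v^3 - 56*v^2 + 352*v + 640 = (v + 2)*(v^4 - v^3 - 36*v^2 + 16*v + 320) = (v + 2)*(v + 4)*(v^3 - 5*v^2 - 16*v + 80) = (v + 2)*(v + 4)^2*(v^2 - 9*v + 20) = (v - 4)*(v + 2)*(v + 4)^2*(v - 5)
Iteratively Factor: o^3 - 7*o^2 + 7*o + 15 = (o + 1)*(o^2 - 8*o + 15) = (o - 3)*(o + 1)*(o - 5)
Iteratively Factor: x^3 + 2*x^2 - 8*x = (x + 4)*(x^2 - 2*x) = x*(x + 4)*(x - 2)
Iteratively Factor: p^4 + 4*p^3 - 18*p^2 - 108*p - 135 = (p + 3)*(p^3 + p^2 - 21*p - 45) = (p - 5)*(p + 3)*(p^2 + 6*p + 9) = (p - 5)*(p + 3)^2*(p + 3)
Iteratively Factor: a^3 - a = (a + 1)*(a^2 - a) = a*(a + 1)*(a - 1)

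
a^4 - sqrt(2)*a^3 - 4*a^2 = a^2*(a - 2*sqrt(2))*(a + sqrt(2))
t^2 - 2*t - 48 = (t - 8)*(t + 6)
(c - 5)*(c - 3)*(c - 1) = c^3 - 9*c^2 + 23*c - 15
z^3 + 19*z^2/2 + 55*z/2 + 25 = (z + 2)*(z + 5/2)*(z + 5)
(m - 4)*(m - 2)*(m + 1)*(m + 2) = m^4 - 3*m^3 - 8*m^2 + 12*m + 16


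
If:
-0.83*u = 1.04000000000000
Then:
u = -1.25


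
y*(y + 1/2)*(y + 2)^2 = y^4 + 9*y^3/2 + 6*y^2 + 2*y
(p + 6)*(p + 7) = p^2 + 13*p + 42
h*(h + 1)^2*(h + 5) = h^4 + 7*h^3 + 11*h^2 + 5*h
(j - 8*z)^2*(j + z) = j^3 - 15*j^2*z + 48*j*z^2 + 64*z^3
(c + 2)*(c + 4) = c^2 + 6*c + 8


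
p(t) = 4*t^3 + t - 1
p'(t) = 12*t^2 + 1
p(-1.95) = -32.61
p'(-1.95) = 46.63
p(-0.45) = -1.81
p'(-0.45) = 3.43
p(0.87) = 2.50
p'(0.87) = 10.08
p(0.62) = 0.57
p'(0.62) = 5.61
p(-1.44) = -14.38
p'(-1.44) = 25.88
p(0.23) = -0.72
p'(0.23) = 1.63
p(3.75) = 213.69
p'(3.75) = 169.75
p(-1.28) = -10.67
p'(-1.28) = 20.66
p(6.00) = 869.00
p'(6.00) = 433.00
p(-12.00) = -6925.00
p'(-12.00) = 1729.00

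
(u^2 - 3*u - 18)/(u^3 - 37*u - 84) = (u - 6)/(u^2 - 3*u - 28)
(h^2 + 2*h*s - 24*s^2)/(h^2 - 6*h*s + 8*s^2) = (-h - 6*s)/(-h + 2*s)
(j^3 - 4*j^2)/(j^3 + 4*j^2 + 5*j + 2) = j^2*(j - 4)/(j^3 + 4*j^2 + 5*j + 2)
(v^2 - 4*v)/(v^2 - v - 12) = v/(v + 3)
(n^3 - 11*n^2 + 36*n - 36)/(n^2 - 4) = (n^2 - 9*n + 18)/(n + 2)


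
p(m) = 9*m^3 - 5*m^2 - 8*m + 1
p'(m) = 27*m^2 - 10*m - 8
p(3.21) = 221.48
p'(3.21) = 238.11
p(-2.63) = -176.27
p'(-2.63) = 205.06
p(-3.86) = -560.23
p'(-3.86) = 432.89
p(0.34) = -1.94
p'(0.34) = -8.28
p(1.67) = 15.61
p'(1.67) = 50.60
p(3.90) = 427.62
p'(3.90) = 363.67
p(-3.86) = -560.23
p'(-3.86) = 432.89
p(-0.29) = 2.68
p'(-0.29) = -2.83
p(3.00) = 175.00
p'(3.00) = 205.00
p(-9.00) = -6893.00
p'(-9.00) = 2269.00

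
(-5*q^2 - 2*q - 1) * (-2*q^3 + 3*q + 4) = 10*q^5 + 4*q^4 - 13*q^3 - 26*q^2 - 11*q - 4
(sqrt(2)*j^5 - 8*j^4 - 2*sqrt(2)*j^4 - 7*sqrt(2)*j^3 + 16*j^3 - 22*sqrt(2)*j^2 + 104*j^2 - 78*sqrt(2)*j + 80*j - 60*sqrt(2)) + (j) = sqrt(2)*j^5 - 8*j^4 - 2*sqrt(2)*j^4 - 7*sqrt(2)*j^3 + 16*j^3 - 22*sqrt(2)*j^2 + 104*j^2 - 78*sqrt(2)*j + 81*j - 60*sqrt(2)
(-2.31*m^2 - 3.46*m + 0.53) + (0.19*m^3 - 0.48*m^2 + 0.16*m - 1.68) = 0.19*m^3 - 2.79*m^2 - 3.3*m - 1.15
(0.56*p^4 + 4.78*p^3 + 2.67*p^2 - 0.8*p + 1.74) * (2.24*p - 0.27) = 1.2544*p^5 + 10.556*p^4 + 4.6902*p^3 - 2.5129*p^2 + 4.1136*p - 0.4698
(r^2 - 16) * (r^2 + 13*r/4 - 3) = r^4 + 13*r^3/4 - 19*r^2 - 52*r + 48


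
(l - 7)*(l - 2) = l^2 - 9*l + 14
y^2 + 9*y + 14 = (y + 2)*(y + 7)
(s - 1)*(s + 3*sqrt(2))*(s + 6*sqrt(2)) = s^3 - s^2 + 9*sqrt(2)*s^2 - 9*sqrt(2)*s + 36*s - 36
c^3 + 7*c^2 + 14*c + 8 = (c + 1)*(c + 2)*(c + 4)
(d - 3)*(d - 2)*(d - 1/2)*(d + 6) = d^4 + d^3/2 - 49*d^2/2 + 48*d - 18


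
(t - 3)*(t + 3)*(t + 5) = t^3 + 5*t^2 - 9*t - 45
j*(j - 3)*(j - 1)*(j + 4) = j^4 - 13*j^2 + 12*j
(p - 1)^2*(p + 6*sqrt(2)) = p^3 - 2*p^2 + 6*sqrt(2)*p^2 - 12*sqrt(2)*p + p + 6*sqrt(2)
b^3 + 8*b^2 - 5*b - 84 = (b - 3)*(b + 4)*(b + 7)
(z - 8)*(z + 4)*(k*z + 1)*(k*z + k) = k^2*z^4 - 3*k^2*z^3 - 36*k^2*z^2 - 32*k^2*z + k*z^3 - 3*k*z^2 - 36*k*z - 32*k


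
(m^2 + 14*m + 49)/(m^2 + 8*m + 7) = (m + 7)/(m + 1)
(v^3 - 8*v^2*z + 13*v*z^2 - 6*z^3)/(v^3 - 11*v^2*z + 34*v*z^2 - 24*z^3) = (-v + z)/(-v + 4*z)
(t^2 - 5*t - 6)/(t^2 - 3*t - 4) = (t - 6)/(t - 4)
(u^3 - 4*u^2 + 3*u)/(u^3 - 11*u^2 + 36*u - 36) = u*(u - 1)/(u^2 - 8*u + 12)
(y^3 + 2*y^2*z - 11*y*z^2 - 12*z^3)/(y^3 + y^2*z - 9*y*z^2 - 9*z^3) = (y + 4*z)/(y + 3*z)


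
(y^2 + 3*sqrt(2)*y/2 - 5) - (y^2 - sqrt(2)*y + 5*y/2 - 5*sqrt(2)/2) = -5*y/2 + 5*sqrt(2)*y/2 - 5 + 5*sqrt(2)/2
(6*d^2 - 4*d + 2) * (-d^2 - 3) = -6*d^4 + 4*d^3 - 20*d^2 + 12*d - 6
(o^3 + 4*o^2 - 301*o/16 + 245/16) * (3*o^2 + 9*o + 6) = 3*o^5 + 21*o^4 - 231*o^3/16 - 795*o^2/8 + 399*o/16 + 735/8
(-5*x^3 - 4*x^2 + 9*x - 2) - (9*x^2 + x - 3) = -5*x^3 - 13*x^2 + 8*x + 1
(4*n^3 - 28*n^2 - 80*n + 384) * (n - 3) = 4*n^4 - 40*n^3 + 4*n^2 + 624*n - 1152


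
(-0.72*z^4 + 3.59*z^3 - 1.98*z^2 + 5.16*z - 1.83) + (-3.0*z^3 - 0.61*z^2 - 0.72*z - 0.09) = -0.72*z^4 + 0.59*z^3 - 2.59*z^2 + 4.44*z - 1.92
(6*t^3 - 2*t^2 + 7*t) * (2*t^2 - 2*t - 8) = 12*t^5 - 16*t^4 - 30*t^3 + 2*t^2 - 56*t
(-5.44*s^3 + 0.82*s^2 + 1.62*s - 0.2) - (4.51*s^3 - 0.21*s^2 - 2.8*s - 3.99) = -9.95*s^3 + 1.03*s^2 + 4.42*s + 3.79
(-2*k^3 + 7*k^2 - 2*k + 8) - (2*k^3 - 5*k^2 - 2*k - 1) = -4*k^3 + 12*k^2 + 9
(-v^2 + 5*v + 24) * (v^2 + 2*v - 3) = -v^4 + 3*v^3 + 37*v^2 + 33*v - 72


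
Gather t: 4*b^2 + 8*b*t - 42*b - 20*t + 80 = 4*b^2 - 42*b + t*(8*b - 20) + 80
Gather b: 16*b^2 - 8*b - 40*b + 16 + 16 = 16*b^2 - 48*b + 32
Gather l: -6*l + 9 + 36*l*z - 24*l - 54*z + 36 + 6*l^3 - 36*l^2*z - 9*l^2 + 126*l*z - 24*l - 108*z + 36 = 6*l^3 + l^2*(-36*z - 9) + l*(162*z - 54) - 162*z + 81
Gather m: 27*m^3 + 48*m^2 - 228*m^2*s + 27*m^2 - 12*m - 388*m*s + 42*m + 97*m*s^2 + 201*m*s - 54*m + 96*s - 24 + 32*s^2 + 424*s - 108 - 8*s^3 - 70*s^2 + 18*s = 27*m^3 + m^2*(75 - 228*s) + m*(97*s^2 - 187*s - 24) - 8*s^3 - 38*s^2 + 538*s - 132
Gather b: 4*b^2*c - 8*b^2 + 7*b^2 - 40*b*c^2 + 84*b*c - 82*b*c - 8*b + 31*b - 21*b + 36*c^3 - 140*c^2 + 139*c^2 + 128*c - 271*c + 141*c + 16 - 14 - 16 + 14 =b^2*(4*c - 1) + b*(-40*c^2 + 2*c + 2) + 36*c^3 - c^2 - 2*c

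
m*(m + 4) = m^2 + 4*m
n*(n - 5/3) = n^2 - 5*n/3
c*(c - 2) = c^2 - 2*c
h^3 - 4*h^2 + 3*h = h*(h - 3)*(h - 1)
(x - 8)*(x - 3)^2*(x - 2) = x^4 - 16*x^3 + 85*x^2 - 186*x + 144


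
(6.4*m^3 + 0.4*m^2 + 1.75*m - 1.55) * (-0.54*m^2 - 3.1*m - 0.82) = -3.456*m^5 - 20.056*m^4 - 7.433*m^3 - 4.916*m^2 + 3.37*m + 1.271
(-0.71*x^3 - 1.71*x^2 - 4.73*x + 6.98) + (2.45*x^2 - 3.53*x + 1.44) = -0.71*x^3 + 0.74*x^2 - 8.26*x + 8.42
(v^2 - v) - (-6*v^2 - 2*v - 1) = 7*v^2 + v + 1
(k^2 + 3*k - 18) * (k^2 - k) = k^4 + 2*k^3 - 21*k^2 + 18*k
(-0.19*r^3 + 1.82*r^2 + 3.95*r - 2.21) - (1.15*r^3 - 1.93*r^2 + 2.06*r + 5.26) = -1.34*r^3 + 3.75*r^2 + 1.89*r - 7.47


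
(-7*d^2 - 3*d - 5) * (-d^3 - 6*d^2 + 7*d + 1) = 7*d^5 + 45*d^4 - 26*d^3 + 2*d^2 - 38*d - 5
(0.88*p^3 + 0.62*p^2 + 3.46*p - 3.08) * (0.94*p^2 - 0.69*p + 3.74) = 0.8272*p^5 - 0.0244*p^4 + 6.1158*p^3 - 2.9638*p^2 + 15.0656*p - 11.5192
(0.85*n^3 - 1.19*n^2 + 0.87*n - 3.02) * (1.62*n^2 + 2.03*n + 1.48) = 1.377*n^5 - 0.2023*n^4 + 0.2517*n^3 - 4.8875*n^2 - 4.843*n - 4.4696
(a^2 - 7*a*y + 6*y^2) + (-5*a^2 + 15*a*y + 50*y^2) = -4*a^2 + 8*a*y + 56*y^2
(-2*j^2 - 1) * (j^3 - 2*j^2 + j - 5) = -2*j^5 + 4*j^4 - 3*j^3 + 12*j^2 - j + 5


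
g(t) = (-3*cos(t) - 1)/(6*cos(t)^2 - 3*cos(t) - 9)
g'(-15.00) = 1.55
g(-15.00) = -0.39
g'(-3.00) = 187.89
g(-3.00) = -13.18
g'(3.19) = 4701.81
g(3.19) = -113.68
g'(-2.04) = 0.48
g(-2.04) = -0.06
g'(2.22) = -0.75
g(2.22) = -0.16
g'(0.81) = -0.44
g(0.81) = 0.37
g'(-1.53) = 0.30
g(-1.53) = 0.12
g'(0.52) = -0.47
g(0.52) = 0.51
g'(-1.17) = 0.34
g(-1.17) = 0.23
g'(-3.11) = 16913.77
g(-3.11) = -267.05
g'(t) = (12*sin(t)*cos(t) - 3*sin(t))*(-3*cos(t) - 1)/(6*cos(t)^2 - 3*cos(t) - 9)^2 + 3*sin(t)/(6*cos(t)^2 - 3*cos(t) - 9)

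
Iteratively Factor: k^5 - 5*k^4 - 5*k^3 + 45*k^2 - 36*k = (k + 3)*(k^4 - 8*k^3 + 19*k^2 - 12*k) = (k - 3)*(k + 3)*(k^3 - 5*k^2 + 4*k) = (k - 3)*(k - 1)*(k + 3)*(k^2 - 4*k) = (k - 4)*(k - 3)*(k - 1)*(k + 3)*(k)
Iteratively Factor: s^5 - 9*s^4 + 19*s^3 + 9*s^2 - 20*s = (s - 1)*(s^4 - 8*s^3 + 11*s^2 + 20*s) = (s - 4)*(s - 1)*(s^3 - 4*s^2 - 5*s) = s*(s - 4)*(s - 1)*(s^2 - 4*s - 5) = s*(s - 4)*(s - 1)*(s + 1)*(s - 5)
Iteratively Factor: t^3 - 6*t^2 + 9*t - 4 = (t - 1)*(t^2 - 5*t + 4) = (t - 1)^2*(t - 4)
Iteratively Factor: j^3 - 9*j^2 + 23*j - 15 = (j - 3)*(j^2 - 6*j + 5) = (j - 3)*(j - 1)*(j - 5)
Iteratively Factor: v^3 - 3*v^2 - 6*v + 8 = (v - 4)*(v^2 + v - 2) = (v - 4)*(v + 2)*(v - 1)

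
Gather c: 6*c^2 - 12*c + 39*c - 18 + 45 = 6*c^2 + 27*c + 27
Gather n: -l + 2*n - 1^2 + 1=-l + 2*n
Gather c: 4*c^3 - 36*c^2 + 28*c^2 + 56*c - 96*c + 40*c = 4*c^3 - 8*c^2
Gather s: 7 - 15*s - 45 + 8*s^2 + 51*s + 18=8*s^2 + 36*s - 20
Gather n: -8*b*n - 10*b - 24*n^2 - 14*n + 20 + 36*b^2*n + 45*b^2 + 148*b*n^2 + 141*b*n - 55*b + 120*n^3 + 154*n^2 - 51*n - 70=45*b^2 - 65*b + 120*n^3 + n^2*(148*b + 130) + n*(36*b^2 + 133*b - 65) - 50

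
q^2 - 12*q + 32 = (q - 8)*(q - 4)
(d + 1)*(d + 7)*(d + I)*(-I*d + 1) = -I*d^4 + 2*d^3 - 8*I*d^3 + 16*d^2 - 6*I*d^2 + 14*d + 8*I*d + 7*I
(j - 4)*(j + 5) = j^2 + j - 20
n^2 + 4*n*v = n*(n + 4*v)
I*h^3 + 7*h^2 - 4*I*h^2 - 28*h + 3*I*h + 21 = (h - 3)*(h - 7*I)*(I*h - I)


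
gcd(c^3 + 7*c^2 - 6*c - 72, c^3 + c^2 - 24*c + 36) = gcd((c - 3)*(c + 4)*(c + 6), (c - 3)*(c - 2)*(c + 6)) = c^2 + 3*c - 18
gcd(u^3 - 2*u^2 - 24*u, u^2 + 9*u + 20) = u + 4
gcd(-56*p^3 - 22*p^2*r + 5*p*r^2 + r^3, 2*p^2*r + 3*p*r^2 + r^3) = 2*p + r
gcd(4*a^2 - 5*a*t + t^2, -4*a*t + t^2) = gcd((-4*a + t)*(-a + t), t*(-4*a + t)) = -4*a + t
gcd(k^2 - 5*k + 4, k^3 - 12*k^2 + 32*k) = k - 4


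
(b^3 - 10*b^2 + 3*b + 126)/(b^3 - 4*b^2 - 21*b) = (b - 6)/b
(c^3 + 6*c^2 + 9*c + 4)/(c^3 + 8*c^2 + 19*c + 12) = (c + 1)/(c + 3)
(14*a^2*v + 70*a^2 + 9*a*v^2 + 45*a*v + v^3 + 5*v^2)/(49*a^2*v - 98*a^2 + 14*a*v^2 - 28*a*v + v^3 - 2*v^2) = (2*a*v + 10*a + v^2 + 5*v)/(7*a*v - 14*a + v^2 - 2*v)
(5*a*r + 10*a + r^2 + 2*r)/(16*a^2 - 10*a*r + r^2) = (5*a*r + 10*a + r^2 + 2*r)/(16*a^2 - 10*a*r + r^2)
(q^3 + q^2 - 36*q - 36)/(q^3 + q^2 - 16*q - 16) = (q^2 - 36)/(q^2 - 16)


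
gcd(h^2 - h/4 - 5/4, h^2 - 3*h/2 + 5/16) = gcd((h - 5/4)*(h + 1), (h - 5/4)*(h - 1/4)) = h - 5/4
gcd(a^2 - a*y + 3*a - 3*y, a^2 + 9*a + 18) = a + 3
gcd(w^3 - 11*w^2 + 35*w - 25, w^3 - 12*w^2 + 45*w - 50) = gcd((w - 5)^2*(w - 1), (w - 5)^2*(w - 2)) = w^2 - 10*w + 25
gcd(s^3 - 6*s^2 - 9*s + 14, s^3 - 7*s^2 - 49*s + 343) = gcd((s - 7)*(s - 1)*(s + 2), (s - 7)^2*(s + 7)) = s - 7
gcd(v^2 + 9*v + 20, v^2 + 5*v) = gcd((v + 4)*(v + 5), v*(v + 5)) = v + 5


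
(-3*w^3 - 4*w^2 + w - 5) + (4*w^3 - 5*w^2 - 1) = w^3 - 9*w^2 + w - 6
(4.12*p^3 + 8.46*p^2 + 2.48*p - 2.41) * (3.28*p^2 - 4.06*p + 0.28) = 13.5136*p^5 + 11.0216*p^4 - 25.0596*p^3 - 15.6048*p^2 + 10.479*p - 0.6748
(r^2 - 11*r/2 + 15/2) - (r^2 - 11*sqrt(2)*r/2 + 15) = -11*r/2 + 11*sqrt(2)*r/2 - 15/2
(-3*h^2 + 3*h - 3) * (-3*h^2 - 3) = 9*h^4 - 9*h^3 + 18*h^2 - 9*h + 9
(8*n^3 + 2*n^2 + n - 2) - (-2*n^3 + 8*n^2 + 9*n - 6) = 10*n^3 - 6*n^2 - 8*n + 4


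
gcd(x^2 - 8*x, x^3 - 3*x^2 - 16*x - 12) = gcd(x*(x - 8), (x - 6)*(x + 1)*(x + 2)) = 1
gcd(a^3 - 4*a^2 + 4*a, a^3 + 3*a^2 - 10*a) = a^2 - 2*a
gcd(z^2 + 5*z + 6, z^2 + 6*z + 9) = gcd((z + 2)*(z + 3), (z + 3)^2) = z + 3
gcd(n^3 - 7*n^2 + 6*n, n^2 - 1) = n - 1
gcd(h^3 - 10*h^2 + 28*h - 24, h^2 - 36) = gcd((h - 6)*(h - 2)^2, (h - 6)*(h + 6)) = h - 6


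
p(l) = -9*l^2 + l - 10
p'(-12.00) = 217.00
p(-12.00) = -1318.00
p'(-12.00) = 217.00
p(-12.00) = -1318.00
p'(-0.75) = 14.50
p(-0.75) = -15.81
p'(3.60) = -63.80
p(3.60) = -123.04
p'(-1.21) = 22.78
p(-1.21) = -24.39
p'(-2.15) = 39.70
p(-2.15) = -53.75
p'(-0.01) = 1.18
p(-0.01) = -10.01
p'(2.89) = -51.02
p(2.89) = -82.28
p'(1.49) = -25.82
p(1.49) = -28.49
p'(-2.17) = 40.06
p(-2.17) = -54.55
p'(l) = 1 - 18*l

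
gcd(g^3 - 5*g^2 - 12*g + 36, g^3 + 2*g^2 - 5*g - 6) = g^2 + g - 6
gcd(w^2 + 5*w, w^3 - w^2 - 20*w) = w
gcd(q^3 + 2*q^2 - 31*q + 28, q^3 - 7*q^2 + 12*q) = q - 4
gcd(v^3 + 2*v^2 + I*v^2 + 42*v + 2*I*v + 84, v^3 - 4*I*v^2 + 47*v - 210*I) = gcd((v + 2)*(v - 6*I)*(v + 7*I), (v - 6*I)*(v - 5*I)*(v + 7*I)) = v^2 + I*v + 42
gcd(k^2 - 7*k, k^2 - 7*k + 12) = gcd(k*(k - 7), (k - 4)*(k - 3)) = 1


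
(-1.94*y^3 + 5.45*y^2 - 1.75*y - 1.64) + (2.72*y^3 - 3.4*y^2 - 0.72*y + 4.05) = 0.78*y^3 + 2.05*y^2 - 2.47*y + 2.41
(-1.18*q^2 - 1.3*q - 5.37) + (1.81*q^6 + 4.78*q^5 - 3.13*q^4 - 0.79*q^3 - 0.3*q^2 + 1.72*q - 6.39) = 1.81*q^6 + 4.78*q^5 - 3.13*q^4 - 0.79*q^3 - 1.48*q^2 + 0.42*q - 11.76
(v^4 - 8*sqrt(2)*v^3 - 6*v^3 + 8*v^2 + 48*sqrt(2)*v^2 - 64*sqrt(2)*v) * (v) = v^5 - 8*sqrt(2)*v^4 - 6*v^4 + 8*v^3 + 48*sqrt(2)*v^3 - 64*sqrt(2)*v^2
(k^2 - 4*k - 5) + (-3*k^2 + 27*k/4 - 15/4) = -2*k^2 + 11*k/4 - 35/4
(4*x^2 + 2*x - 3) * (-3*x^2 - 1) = -12*x^4 - 6*x^3 + 5*x^2 - 2*x + 3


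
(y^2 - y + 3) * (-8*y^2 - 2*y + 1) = -8*y^4 + 6*y^3 - 21*y^2 - 7*y + 3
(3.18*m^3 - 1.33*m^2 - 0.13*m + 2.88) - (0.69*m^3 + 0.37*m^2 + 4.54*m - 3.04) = 2.49*m^3 - 1.7*m^2 - 4.67*m + 5.92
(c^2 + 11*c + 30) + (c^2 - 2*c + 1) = 2*c^2 + 9*c + 31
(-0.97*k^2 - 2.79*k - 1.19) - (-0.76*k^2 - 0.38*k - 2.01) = -0.21*k^2 - 2.41*k + 0.82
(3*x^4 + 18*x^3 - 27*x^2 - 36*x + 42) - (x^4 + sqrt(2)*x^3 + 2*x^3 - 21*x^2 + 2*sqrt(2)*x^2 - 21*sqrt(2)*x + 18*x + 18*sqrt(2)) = 2*x^4 - sqrt(2)*x^3 + 16*x^3 - 6*x^2 - 2*sqrt(2)*x^2 - 54*x + 21*sqrt(2)*x - 18*sqrt(2) + 42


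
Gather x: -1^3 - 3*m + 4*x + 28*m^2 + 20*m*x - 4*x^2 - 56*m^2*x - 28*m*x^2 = 28*m^2 - 3*m + x^2*(-28*m - 4) + x*(-56*m^2 + 20*m + 4) - 1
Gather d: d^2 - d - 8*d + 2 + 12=d^2 - 9*d + 14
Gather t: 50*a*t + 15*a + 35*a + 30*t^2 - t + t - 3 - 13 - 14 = 50*a*t + 50*a + 30*t^2 - 30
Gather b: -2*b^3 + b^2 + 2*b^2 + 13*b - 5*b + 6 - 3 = -2*b^3 + 3*b^2 + 8*b + 3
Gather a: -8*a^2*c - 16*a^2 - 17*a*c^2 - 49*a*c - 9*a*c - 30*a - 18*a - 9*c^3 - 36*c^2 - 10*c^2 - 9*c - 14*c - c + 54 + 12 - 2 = a^2*(-8*c - 16) + a*(-17*c^2 - 58*c - 48) - 9*c^3 - 46*c^2 - 24*c + 64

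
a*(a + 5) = a^2 + 5*a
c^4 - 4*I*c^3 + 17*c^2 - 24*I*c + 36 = (c - 6*I)*(c - 2*I)*(c + I)*(c + 3*I)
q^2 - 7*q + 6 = (q - 6)*(q - 1)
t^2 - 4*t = t*(t - 4)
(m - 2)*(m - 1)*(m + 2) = m^3 - m^2 - 4*m + 4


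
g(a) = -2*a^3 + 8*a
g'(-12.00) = -856.00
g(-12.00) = 3360.00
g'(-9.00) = -478.00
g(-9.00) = 1386.00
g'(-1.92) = -14.12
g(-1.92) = -1.20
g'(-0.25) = 7.62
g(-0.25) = -1.97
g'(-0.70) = 5.06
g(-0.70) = -4.91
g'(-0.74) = 4.71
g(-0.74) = -5.11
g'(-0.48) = 6.62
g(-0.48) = -3.62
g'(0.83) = 3.87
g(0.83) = 5.50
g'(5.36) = -164.38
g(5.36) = -265.10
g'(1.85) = -12.54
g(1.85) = 2.14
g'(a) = 8 - 6*a^2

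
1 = 1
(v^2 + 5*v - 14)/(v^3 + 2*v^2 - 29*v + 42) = 1/(v - 3)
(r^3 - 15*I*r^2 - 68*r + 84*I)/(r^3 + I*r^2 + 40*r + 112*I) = (r^2 - 8*I*r - 12)/(r^2 + 8*I*r - 16)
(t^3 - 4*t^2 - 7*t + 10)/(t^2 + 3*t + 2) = (t^2 - 6*t + 5)/(t + 1)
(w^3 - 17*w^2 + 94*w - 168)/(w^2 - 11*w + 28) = w - 6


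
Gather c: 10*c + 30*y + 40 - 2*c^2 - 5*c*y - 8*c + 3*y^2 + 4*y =-2*c^2 + c*(2 - 5*y) + 3*y^2 + 34*y + 40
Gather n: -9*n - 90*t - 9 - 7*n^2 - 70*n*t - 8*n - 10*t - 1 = -7*n^2 + n*(-70*t - 17) - 100*t - 10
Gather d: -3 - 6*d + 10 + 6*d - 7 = 0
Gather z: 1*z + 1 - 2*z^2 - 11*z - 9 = -2*z^2 - 10*z - 8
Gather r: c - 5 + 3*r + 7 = c + 3*r + 2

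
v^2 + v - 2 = (v - 1)*(v + 2)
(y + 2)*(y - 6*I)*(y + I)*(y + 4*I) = y^4 + 2*y^3 - I*y^3 + 26*y^2 - 2*I*y^2 + 52*y + 24*I*y + 48*I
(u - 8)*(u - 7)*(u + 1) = u^3 - 14*u^2 + 41*u + 56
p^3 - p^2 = p^2*(p - 1)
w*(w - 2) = w^2 - 2*w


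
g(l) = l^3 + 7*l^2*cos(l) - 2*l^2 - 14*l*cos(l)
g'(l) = -7*l^2*sin(l) + 3*l^2 + 14*l*sin(l) + 14*l*cos(l) - 4*l - 14*cos(l)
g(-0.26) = 3.82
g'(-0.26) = -14.75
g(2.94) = -10.83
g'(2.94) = -16.31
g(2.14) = -0.49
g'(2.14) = -5.19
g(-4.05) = -204.72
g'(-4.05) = -26.36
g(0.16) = -2.08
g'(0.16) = -11.84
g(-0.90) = 9.01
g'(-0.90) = 3.81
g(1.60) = -0.89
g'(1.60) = 5.51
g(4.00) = -4.60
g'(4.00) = 46.93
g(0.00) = 0.00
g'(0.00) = -14.00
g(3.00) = -11.79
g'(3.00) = -15.68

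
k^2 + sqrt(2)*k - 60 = (k - 5*sqrt(2))*(k + 6*sqrt(2))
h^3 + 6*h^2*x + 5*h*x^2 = h*(h + x)*(h + 5*x)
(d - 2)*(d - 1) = d^2 - 3*d + 2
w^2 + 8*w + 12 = (w + 2)*(w + 6)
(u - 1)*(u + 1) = u^2 - 1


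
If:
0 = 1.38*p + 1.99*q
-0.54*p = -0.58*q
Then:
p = 0.00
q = 0.00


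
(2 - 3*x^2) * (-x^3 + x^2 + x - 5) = 3*x^5 - 3*x^4 - 5*x^3 + 17*x^2 + 2*x - 10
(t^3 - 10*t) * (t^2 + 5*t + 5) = t^5 + 5*t^4 - 5*t^3 - 50*t^2 - 50*t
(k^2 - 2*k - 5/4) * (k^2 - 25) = k^4 - 2*k^3 - 105*k^2/4 + 50*k + 125/4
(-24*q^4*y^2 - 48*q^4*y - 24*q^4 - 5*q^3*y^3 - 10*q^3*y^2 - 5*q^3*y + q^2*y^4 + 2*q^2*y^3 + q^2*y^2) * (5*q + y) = -120*q^5*y^2 - 240*q^5*y - 120*q^5 - 49*q^4*y^3 - 98*q^4*y^2 - 49*q^4*y + q^2*y^5 + 2*q^2*y^4 + q^2*y^3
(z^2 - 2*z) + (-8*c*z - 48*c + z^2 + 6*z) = -8*c*z - 48*c + 2*z^2 + 4*z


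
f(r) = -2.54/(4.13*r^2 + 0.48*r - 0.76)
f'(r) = -2.54*(-8.26*r - 0.48)/(4.13*r^2 + 0.48*r - 0.76)^2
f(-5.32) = -0.02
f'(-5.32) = -0.01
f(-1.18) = -0.57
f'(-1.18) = -1.20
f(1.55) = -0.26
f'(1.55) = 0.34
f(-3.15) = -0.07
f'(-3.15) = -0.04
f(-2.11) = -0.15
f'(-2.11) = -0.16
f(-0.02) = 3.31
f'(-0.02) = 1.36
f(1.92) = -0.17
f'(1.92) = 0.18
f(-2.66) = -0.09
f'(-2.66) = -0.07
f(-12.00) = -0.00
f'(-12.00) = -0.00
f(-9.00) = -0.01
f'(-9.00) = -0.00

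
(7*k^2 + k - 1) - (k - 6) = 7*k^2 + 5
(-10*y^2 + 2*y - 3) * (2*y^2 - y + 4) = -20*y^4 + 14*y^3 - 48*y^2 + 11*y - 12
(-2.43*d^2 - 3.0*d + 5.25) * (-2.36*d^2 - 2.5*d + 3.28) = 5.7348*d^4 + 13.155*d^3 - 12.8604*d^2 - 22.965*d + 17.22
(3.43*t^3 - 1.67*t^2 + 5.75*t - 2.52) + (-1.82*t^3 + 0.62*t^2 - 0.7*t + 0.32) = 1.61*t^3 - 1.05*t^2 + 5.05*t - 2.2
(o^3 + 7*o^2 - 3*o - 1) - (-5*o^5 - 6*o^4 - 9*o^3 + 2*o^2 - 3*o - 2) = 5*o^5 + 6*o^4 + 10*o^3 + 5*o^2 + 1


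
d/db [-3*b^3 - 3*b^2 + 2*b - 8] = -9*b^2 - 6*b + 2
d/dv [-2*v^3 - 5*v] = -6*v^2 - 5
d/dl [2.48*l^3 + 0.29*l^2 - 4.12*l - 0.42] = 7.44*l^2 + 0.58*l - 4.12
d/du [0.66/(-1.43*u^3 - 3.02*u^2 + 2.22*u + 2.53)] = (2.8314*u^2 + 3.9864*u - 1.4652)/(1.43*u^3 + 3.02*u^2 - 2.22*u - 2.53)^2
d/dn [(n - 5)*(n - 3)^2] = (n - 3)*(3*n - 13)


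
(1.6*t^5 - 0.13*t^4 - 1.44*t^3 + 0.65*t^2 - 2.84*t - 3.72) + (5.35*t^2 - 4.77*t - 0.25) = 1.6*t^5 - 0.13*t^4 - 1.44*t^3 + 6.0*t^2 - 7.61*t - 3.97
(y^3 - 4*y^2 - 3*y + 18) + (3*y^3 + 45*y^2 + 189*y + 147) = 4*y^3 + 41*y^2 + 186*y + 165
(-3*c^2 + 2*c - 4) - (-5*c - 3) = -3*c^2 + 7*c - 1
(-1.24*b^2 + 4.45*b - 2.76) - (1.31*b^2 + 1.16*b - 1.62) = -2.55*b^2 + 3.29*b - 1.14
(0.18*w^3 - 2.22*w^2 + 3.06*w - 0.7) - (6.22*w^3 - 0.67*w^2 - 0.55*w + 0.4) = -6.04*w^3 - 1.55*w^2 + 3.61*w - 1.1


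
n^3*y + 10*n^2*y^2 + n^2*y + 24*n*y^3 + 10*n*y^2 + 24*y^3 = (n + 4*y)*(n + 6*y)*(n*y + y)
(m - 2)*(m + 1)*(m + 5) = m^3 + 4*m^2 - 7*m - 10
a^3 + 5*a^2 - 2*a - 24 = (a - 2)*(a + 3)*(a + 4)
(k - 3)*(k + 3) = k^2 - 9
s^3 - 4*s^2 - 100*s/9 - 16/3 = (s - 6)*(s + 2/3)*(s + 4/3)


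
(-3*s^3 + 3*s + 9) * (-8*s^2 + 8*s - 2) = 24*s^5 - 24*s^4 - 18*s^3 - 48*s^2 + 66*s - 18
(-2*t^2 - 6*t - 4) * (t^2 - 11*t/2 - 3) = -2*t^4 + 5*t^3 + 35*t^2 + 40*t + 12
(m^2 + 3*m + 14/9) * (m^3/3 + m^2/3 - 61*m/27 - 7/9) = m^5/3 + 4*m^4/3 - 20*m^3/27 - 190*m^2/27 - 1421*m/243 - 98/81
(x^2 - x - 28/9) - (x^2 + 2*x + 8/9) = -3*x - 4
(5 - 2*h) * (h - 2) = -2*h^2 + 9*h - 10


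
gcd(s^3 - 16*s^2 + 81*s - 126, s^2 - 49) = s - 7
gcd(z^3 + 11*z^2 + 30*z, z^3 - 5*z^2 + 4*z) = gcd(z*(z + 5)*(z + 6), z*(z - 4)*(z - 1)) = z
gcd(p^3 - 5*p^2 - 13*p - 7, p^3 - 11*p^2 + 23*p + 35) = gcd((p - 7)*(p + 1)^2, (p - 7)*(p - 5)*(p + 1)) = p^2 - 6*p - 7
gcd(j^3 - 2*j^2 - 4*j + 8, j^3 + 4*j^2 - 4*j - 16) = j^2 - 4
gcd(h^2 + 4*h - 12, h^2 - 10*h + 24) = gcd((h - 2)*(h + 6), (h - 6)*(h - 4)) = 1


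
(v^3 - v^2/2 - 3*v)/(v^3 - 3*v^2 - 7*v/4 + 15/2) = 2*v/(2*v - 5)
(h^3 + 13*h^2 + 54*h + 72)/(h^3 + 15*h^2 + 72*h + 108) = (h + 4)/(h + 6)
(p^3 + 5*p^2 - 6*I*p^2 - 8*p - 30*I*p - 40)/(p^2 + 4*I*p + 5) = (p^3 + p^2*(5 - 6*I) + p*(-8 - 30*I) - 40)/(p^2 + 4*I*p + 5)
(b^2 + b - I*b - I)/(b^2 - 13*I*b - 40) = (-b^2 - b + I*b + I)/(-b^2 + 13*I*b + 40)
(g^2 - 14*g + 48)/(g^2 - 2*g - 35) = (-g^2 + 14*g - 48)/(-g^2 + 2*g + 35)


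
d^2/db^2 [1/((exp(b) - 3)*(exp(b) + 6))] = (4*exp(3*b) + 9*exp(2*b) + 81*exp(b) + 54)*exp(b)/(exp(6*b) + 9*exp(5*b) - 27*exp(4*b) - 297*exp(3*b) + 486*exp(2*b) + 2916*exp(b) - 5832)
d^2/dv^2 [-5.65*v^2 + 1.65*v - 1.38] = -11.3000000000000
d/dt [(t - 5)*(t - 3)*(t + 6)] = 3*t^2 - 4*t - 33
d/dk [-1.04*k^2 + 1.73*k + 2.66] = 1.73 - 2.08*k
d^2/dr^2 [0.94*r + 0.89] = 0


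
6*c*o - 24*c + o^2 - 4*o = (6*c + o)*(o - 4)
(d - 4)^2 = d^2 - 8*d + 16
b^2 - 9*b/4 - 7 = (b - 4)*(b + 7/4)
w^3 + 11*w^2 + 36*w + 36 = (w + 2)*(w + 3)*(w + 6)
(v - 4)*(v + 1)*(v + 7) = v^3 + 4*v^2 - 25*v - 28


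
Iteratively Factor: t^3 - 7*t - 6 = (t - 3)*(t^2 + 3*t + 2) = (t - 3)*(t + 1)*(t + 2)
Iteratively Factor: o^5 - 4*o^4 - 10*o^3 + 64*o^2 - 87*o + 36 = (o - 3)*(o^4 - o^3 - 13*o^2 + 25*o - 12) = (o - 3)*(o + 4)*(o^3 - 5*o^2 + 7*o - 3) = (o - 3)*(o - 1)*(o + 4)*(o^2 - 4*o + 3) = (o - 3)^2*(o - 1)*(o + 4)*(o - 1)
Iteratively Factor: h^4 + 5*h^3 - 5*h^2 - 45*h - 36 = (h + 4)*(h^3 + h^2 - 9*h - 9) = (h + 3)*(h + 4)*(h^2 - 2*h - 3) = (h + 1)*(h + 3)*(h + 4)*(h - 3)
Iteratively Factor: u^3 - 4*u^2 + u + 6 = (u + 1)*(u^2 - 5*u + 6) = (u - 2)*(u + 1)*(u - 3)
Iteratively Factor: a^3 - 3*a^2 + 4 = (a - 2)*(a^2 - a - 2) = (a - 2)^2*(a + 1)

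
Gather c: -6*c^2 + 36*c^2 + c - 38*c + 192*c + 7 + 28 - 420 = 30*c^2 + 155*c - 385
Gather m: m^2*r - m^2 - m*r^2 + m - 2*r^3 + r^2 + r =m^2*(r - 1) + m*(1 - r^2) - 2*r^3 + r^2 + r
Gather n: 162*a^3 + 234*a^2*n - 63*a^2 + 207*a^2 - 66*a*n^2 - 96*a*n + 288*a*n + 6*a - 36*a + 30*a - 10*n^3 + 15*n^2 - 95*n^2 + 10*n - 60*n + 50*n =162*a^3 + 144*a^2 - 10*n^3 + n^2*(-66*a - 80) + n*(234*a^2 + 192*a)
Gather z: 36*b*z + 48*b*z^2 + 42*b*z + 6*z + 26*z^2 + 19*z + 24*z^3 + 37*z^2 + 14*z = 24*z^3 + z^2*(48*b + 63) + z*(78*b + 39)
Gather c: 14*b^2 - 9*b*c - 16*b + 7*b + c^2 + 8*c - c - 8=14*b^2 - 9*b + c^2 + c*(7 - 9*b) - 8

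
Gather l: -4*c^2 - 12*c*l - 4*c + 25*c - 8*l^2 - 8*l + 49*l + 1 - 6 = -4*c^2 + 21*c - 8*l^2 + l*(41 - 12*c) - 5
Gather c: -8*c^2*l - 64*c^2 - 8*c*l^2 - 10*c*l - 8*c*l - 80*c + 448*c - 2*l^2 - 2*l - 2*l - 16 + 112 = c^2*(-8*l - 64) + c*(-8*l^2 - 18*l + 368) - 2*l^2 - 4*l + 96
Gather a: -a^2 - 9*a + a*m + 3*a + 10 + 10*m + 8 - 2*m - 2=-a^2 + a*(m - 6) + 8*m + 16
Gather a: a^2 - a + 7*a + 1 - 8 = a^2 + 6*a - 7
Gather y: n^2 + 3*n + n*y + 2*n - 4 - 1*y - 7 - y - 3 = n^2 + 5*n + y*(n - 2) - 14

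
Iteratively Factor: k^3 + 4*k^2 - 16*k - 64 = (k - 4)*(k^2 + 8*k + 16) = (k - 4)*(k + 4)*(k + 4)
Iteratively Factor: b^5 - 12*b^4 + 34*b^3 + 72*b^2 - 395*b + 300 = (b - 4)*(b^4 - 8*b^3 + 2*b^2 + 80*b - 75) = (b - 5)*(b - 4)*(b^3 - 3*b^2 - 13*b + 15) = (b - 5)^2*(b - 4)*(b^2 + 2*b - 3) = (b - 5)^2*(b - 4)*(b - 1)*(b + 3)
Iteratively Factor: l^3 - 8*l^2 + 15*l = (l - 5)*(l^2 - 3*l) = l*(l - 5)*(l - 3)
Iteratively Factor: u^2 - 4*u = (u)*(u - 4)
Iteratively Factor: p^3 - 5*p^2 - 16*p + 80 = (p + 4)*(p^2 - 9*p + 20) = (p - 5)*(p + 4)*(p - 4)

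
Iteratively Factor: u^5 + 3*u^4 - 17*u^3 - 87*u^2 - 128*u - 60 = (u + 2)*(u^4 + u^3 - 19*u^2 - 49*u - 30) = (u - 5)*(u + 2)*(u^3 + 6*u^2 + 11*u + 6) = (u - 5)*(u + 1)*(u + 2)*(u^2 + 5*u + 6) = (u - 5)*(u + 1)*(u + 2)*(u + 3)*(u + 2)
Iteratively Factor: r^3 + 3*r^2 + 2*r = (r + 1)*(r^2 + 2*r) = r*(r + 1)*(r + 2)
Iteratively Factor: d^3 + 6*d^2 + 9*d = (d + 3)*(d^2 + 3*d) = d*(d + 3)*(d + 3)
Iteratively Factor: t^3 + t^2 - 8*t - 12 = (t + 2)*(t^2 - t - 6) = (t + 2)^2*(t - 3)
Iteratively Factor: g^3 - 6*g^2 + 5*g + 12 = (g + 1)*(g^2 - 7*g + 12) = (g - 4)*(g + 1)*(g - 3)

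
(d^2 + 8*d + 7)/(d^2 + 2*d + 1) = (d + 7)/(d + 1)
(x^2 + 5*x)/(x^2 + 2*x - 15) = x/(x - 3)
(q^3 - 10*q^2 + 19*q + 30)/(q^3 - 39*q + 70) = (q^2 - 5*q - 6)/(q^2 + 5*q - 14)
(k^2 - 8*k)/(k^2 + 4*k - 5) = k*(k - 8)/(k^2 + 4*k - 5)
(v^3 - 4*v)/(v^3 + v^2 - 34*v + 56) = v*(v + 2)/(v^2 + 3*v - 28)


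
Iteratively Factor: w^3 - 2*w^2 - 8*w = (w + 2)*(w^2 - 4*w) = w*(w + 2)*(w - 4)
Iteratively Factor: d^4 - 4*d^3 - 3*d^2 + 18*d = (d + 2)*(d^3 - 6*d^2 + 9*d) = (d - 3)*(d + 2)*(d^2 - 3*d) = (d - 3)^2*(d + 2)*(d)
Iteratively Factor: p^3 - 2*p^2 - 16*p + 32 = (p - 4)*(p^2 + 2*p - 8) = (p - 4)*(p + 4)*(p - 2)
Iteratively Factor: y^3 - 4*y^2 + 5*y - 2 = (y - 2)*(y^2 - 2*y + 1) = (y - 2)*(y - 1)*(y - 1)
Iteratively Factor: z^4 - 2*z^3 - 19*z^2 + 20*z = (z + 4)*(z^3 - 6*z^2 + 5*z) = (z - 5)*(z + 4)*(z^2 - z) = z*(z - 5)*(z + 4)*(z - 1)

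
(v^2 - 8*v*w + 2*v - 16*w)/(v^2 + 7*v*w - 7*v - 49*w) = (v^2 - 8*v*w + 2*v - 16*w)/(v^2 + 7*v*w - 7*v - 49*w)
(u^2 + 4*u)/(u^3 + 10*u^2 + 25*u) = (u + 4)/(u^2 + 10*u + 25)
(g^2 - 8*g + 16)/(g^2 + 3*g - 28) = (g - 4)/(g + 7)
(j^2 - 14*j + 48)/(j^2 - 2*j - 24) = (j - 8)/(j + 4)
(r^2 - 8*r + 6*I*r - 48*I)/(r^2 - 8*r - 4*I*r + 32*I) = (r + 6*I)/(r - 4*I)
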